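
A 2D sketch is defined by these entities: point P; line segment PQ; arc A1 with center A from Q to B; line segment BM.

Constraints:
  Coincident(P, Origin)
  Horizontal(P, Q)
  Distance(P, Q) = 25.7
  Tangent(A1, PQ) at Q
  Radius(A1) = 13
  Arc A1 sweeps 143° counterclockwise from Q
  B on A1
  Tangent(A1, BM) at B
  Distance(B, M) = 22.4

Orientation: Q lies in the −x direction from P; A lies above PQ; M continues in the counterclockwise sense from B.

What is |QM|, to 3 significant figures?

38.2

P is at the origin; PQ is horizontal with |PQ| = 25.7 and Q on the −x side, so Q = (-25.7, 0.00). Since A1 is tangent to PQ there, AQ ⟂ PQ, so A = Q + (0, 13) = (-25.7, 13.0). On A1, Q sits at bearing -90° from A; a 143° counterclockwise sweep puts B at bearing 53°, so B = A + 13.0·(cos 53°, sin 53°) = (-17.9, 23.4). The tangent condition forces AB to be normal to BM, so BM runs along (−sin 53°, cos 53°); with |BM| = 22.4, M = (-35.8, 36.9). Then |QM| = |M − Q| = 38.2.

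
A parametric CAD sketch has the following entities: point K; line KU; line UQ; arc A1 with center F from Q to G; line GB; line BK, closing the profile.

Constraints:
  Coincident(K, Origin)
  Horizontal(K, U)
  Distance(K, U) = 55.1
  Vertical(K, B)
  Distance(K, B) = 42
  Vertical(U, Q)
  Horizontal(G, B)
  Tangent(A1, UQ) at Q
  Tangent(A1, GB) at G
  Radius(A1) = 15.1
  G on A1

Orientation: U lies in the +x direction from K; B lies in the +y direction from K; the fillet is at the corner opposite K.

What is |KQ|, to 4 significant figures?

61.32

The virtual corner opposite K is at (55.10, 42.00). Tangency of A1 to UQ means the radius FQ is perpendicular to UQ and since A1 is tangent to GB there, FG ⟂ GB, with radius 15.1, so the center F sits 15.1 in from both sides at F = (40.00, 26.90). That places the tangent points at Q = (55.10, 26.90) on UQ and G = (40.00, 42.00) on GB. Then |KQ| = |Q − K| = 61.32.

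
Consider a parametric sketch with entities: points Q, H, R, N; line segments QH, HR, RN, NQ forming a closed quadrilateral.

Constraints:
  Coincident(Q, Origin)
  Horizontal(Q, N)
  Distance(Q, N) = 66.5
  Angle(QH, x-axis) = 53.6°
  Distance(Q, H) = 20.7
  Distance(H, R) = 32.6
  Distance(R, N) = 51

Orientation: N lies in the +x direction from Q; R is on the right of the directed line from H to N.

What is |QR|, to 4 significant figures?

23.64

Checks: |HR| = 32.60 ✓; |RN| = 51.00 ✓.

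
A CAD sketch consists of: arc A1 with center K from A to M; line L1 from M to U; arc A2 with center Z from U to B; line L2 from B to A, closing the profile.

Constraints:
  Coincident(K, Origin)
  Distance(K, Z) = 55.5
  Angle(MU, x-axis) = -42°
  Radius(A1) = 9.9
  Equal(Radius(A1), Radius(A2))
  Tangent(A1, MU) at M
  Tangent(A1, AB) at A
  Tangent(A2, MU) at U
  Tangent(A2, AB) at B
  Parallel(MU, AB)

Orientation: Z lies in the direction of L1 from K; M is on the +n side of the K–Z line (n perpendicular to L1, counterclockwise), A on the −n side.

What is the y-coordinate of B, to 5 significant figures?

-44.494

The slot axis is L1's direction at -42.0°, so u = (cos -42.0°, sin -42.0°) = (0.74314, -0.66913) and n = (−sin -42.0°, cos -42.0°) = (0.66913, 0.74314). K is at the origin and Z lies 55.5 along u from K, so Z = 55.5·u = (41.245, -37.137). Tangency of A1 to both parallel lines with radius 9.9 puts M and A at K ± 9.9·n: M = (6.6244, 7.3571), A = (-6.6244, -7.3571). Equal radii place U and B the same way about Z: U = Z + 9.9·n = (47.869, -29.780), B = Z − 9.9·n = (34.620, -44.494). So B.y = -44.494.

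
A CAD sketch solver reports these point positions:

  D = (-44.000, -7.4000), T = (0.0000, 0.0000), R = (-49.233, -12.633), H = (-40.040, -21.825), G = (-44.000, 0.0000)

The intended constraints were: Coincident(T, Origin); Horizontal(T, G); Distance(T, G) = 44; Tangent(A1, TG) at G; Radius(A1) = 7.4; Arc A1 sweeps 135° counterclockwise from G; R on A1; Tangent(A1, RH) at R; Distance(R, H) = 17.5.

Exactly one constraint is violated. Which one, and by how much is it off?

Distance(R, H) = 17.5 — off by 4.50.

T = (0.00, 0.00) ✓; T.y = 0.00, G.y = 0.00 ✓; |TG| = 44.00 ✓; ∠(DG, GT) = 90.00° ✓; |DG| = 7.400 ✓; bearing(D→R) − bearing(D→G) = 135.0° ✓; |DR| = 7.401 ✓; ∠(DR, RH) = 90.00° ✓; |RH| = 13.00 ✗.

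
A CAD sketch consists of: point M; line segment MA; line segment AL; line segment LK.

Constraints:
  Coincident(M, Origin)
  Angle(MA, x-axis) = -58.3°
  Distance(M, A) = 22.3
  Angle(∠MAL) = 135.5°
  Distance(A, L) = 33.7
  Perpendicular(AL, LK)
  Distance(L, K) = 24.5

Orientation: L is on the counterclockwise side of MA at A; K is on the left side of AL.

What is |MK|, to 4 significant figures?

50.39

∠MAL = 135.5°, so AL runs at -58.3° + (180° − 135.5°) = -13.80° from the x-axis; with |AL| = 33.7, L = A + 33.7·(cos -13.80°, sin -13.80°) = (44.45, -27.01). AL ⟂ LK; with |LK| = 24.5 on the left of AL, K = L + 24.5·(0.2385, 0.9711) = (50.29, -3.219). Then |MK| = |K − M| = 50.39.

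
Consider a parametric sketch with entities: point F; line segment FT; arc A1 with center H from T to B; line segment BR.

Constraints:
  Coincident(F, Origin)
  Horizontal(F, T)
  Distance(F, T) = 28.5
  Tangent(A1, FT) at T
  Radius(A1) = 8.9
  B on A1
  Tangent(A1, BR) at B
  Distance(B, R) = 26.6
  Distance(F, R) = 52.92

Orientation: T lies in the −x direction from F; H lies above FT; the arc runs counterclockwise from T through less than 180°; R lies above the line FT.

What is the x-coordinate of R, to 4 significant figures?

-40.23

Checks: |HT| = 8.900 ✓; |HB| = 8.900 ✓; ∠(HB, BR) = 90.00° ✓; |BR| = 26.60 ✓; |FR| = 52.92 ✓.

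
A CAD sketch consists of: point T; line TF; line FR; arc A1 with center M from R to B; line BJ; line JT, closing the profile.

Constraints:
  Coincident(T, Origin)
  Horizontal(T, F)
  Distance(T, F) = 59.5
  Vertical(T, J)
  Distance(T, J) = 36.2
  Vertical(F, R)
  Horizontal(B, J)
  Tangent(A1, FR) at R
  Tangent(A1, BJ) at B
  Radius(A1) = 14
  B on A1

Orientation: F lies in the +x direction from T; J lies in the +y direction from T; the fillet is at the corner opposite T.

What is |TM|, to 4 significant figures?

50.63

TJ is vertical with |TJ| = 36.2 and J on the +y side, so J = (0.000, 36.20). The virtual corner opposite T is at (59.50, 36.20). Tangency of A1 to FR means the radius MR is perpendicular to FR and A1 meets BJ tangentially, so MB is at right angles to BJ, with radius 14.0, so the center M sits 14.0 in from both sides at M = (45.50, 22.20). Then |TM| = |M − T| = 50.63.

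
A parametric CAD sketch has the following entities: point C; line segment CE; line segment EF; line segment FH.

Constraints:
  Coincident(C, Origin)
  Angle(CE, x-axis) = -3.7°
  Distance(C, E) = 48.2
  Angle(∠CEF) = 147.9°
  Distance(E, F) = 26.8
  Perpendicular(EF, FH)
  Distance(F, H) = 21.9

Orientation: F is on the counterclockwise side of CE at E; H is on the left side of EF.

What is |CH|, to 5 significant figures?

67.733

∠CEF = 147.9°, so EF runs at -3.7° + (180° − 147.9°) = 28.400° from the x-axis; with |EF| = 26.8, F = E + 26.8·(cos 28.400°, sin 28.400°) = (71.674, 9.6363). The perpendicularity gives FH at right angles to EF; with |FH| = 21.9 on the left of EF, H = F + 21.9·(-0.47562, 0.87965) = (61.258, 28.901). Then |CH| = |H − C| = 67.733.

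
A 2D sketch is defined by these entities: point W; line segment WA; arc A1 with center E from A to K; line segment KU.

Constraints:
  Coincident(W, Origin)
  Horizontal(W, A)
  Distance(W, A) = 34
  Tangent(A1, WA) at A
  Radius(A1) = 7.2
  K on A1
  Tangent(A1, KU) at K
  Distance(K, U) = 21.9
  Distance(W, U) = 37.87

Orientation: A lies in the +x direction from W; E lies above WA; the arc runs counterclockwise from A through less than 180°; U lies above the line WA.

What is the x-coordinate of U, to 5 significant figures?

25.017

W is at the origin; WA is horizontal with |WA| = 34.0 and A on the +x side, so A = (34.000, 0.0000). The tangent condition forces EA to be normal to WA, so E = A + (0, 7.2) = (34.000, 7.2000). Since EK ⟂ KU (tangency), |EU| = √(7.2² + 21.9²) = 23.053 regardless of where K sits on A1. So U lies on both circle(W, 37.87) and circle(E, 23.053); the above-WA intersection is U = (25.017, 28.431). K is the foot of the tangent from U: K = (39.423, 11.936).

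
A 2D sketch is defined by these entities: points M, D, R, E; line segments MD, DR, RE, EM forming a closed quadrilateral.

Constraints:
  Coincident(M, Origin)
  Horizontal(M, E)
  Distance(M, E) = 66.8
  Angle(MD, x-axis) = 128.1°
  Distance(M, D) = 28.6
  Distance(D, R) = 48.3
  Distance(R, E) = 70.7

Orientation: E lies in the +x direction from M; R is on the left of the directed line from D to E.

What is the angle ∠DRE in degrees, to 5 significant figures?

92.572°

M is at the origin; M and E share the same y with |ME| = 66.8 and E in +x, so E = (66.8, 0). MD runs at 128.1° with |MD| = 28.6, so D = (-17.647, 22.506). R is determined by |DR| = 48.3 and |RE| = 70.7 together: it lies at the intersection of circle(D, 48.3) and circle(E, 70.7). With |DE| = 87.395, the foot of the radical line on DE is 28.447 from D and the perpendicular offset is √(48.3² − 28.447²) = 39.034. Taking the left-of-DE solution: R = (19.893, 52.898).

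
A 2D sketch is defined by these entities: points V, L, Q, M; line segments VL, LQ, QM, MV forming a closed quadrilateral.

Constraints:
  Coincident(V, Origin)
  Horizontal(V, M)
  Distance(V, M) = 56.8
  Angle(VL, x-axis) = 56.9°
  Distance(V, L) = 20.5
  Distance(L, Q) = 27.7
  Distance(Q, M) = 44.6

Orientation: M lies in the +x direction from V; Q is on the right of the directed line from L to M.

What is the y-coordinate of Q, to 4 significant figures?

-10.44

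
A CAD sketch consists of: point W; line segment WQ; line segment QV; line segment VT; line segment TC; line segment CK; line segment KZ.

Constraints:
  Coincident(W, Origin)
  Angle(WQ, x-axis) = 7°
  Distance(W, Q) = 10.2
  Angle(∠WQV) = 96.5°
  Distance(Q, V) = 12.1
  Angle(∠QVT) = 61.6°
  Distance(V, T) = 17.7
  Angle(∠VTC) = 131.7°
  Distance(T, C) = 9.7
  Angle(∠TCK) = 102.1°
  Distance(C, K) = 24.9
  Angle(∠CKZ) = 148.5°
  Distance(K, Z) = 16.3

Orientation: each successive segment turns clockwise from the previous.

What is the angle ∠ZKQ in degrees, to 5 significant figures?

99.829°

∠TCK = 102.1° gives CK at 38.900° from the x-axis; with |CK| = 24.9, K = (10.849, 18.323). ∠CKZ = 148.5° gives KZ at 7.4000° from the x-axis; with |KZ| = 16.3, Z = (27.013, 20.422). Then cos ∠ZKQ = KZ·KQ / (|KZ||KQ|), giving 99.829°.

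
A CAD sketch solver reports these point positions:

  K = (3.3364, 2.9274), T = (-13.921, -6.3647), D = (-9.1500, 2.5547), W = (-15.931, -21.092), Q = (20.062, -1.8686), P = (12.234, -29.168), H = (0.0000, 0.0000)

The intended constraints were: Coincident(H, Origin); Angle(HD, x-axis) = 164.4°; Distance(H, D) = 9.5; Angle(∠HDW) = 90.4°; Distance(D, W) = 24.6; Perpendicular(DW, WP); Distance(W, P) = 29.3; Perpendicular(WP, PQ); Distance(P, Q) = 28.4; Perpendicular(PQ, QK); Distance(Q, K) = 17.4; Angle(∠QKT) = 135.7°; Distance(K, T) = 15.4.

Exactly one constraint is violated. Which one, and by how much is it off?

Distance(K, T) = 15.4 — off by 4.20.

H = (0.00, 0.00) ✓; HD at 164.4° ✓; |HD| = 9.500 ✓; ∠HDW = 90.40° ✓; |DW| = 24.60 ✓; ∠(DW, WP) = 90.00° ✓; |WP| = 29.30 ✓; ∠(WP, PQ) = 90.00° ✓; |PQ| = 28.40 ✓; ∠(PQ, QK) = 90.00° ✓; |QK| = 17.40 ✓; ∠QKT = 135.7° ✓; |KT| = 19.60 ✗.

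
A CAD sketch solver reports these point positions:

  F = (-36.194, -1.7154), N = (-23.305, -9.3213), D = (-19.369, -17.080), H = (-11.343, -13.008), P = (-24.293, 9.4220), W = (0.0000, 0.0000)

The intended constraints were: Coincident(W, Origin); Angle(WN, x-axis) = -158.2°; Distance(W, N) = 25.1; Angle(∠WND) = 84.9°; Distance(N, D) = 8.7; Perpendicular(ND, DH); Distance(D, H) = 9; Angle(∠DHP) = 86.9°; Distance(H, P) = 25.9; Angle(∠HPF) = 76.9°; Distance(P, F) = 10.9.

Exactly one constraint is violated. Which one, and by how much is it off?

Distance(P, F) = 10.9 — off by 5.40.

W = (0.00, 0.00) ✓; WN at -158.2° ✓; |WN| = 25.10 ✓; ∠WND = 84.90° ✓; |ND| = 8.700 ✓; ∠(ND, DH) = 90.00° ✓; |DH| = 9.000 ✓; ∠DHP = 86.90° ✓; |HP| = 25.90 ✓; ∠HPF = 76.90° ✓; |PF| = 16.30 ✗.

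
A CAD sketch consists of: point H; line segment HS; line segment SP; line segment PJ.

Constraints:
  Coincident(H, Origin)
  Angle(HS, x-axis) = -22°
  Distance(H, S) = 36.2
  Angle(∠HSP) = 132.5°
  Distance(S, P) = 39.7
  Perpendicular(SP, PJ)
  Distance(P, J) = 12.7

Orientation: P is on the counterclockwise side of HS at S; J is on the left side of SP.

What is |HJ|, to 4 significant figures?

65.66

H is at the origin; HS runs at -22.0° with length 36.2, so S = 36.2·(cos -22.0°, sin -22.0°) = (33.56, -13.56). ∠HSP = 132.5°, so SP runs at -22.0° + (180° − 132.5°) = 25.50° from the x-axis; with |SP| = 39.7, P = S + 39.7·(cos 25.50°, sin 25.50°) = (69.40, 3.531). SP ⟂ PJ; with |PJ| = 12.7 on the left of SP, J = P + 12.7·(-0.4305, 0.9026) = (63.93, 14.99). Then |HJ| = |J − H| = 65.66.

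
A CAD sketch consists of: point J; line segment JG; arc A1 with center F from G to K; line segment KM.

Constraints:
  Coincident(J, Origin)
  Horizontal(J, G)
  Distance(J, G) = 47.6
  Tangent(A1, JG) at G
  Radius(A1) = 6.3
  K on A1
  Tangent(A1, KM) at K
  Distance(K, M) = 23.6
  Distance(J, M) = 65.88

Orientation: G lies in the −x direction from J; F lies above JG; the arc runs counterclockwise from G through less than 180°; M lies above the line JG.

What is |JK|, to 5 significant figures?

44.486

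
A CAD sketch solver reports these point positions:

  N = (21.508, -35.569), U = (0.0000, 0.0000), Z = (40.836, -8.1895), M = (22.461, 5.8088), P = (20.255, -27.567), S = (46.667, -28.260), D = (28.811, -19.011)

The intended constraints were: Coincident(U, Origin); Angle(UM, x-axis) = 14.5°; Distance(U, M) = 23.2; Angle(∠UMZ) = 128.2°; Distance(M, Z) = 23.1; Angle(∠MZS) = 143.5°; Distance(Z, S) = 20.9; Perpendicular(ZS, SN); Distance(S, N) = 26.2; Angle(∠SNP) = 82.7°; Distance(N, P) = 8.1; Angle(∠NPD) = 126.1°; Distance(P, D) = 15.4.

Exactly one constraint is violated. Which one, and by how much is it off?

Distance(P, D) = 15.4 — off by 3.30.

U = (0.00, 0.00) ✓; UM at 14.50° ✓; |UM| = 23.20 ✓; ∠UMZ = 128.2° ✓; |MZ| = 23.10 ✓; ∠MZS = 143.5° ✓; |ZS| = 20.90 ✓; ∠(ZS, SN) = 90.00° ✓; |SN| = 26.20 ✓; ∠SNP = 82.70° ✓; |NP| = 8.100 ✓; ∠NPD = 126.1° ✓; |PD| = 12.10 ✗.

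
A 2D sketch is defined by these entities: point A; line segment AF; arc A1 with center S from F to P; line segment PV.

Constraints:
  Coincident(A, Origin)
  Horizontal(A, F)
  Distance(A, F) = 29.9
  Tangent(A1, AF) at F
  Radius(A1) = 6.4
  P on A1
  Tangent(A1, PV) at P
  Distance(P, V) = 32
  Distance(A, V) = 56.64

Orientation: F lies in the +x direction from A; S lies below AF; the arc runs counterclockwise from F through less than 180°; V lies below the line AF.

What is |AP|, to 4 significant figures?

26.78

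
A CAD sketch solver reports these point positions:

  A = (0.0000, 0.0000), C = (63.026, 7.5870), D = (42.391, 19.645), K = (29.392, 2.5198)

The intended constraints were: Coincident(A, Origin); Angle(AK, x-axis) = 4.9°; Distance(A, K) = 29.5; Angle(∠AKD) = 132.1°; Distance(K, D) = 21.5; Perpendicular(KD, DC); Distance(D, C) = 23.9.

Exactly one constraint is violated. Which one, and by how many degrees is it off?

Perpendicular(KD, DC) — off by 6.90°.

A = (0.00, 0.00) ✓; AK at 4.900° ✓; |AK| = 29.50 ✓; ∠AKD = 132.1° ✓; |KD| = 21.50 ✓; ∠(KD, DC) = 83.10° ✗; |DC| = 23.90 ✓.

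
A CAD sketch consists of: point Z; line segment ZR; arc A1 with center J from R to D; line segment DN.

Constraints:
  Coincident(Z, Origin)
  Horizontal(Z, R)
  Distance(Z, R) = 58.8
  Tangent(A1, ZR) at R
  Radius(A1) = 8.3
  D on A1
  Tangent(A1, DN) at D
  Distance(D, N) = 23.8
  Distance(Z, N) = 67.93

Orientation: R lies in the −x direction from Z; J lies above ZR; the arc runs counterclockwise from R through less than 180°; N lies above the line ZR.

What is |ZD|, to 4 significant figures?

52.19

Checks: |ZR| = 58.80 ✓; |JD| = 8.300 ✓; ∠(JD, DN) = 90.00° ✓; |DN| = 23.80 ✓; |ZN| = 67.93 ✓.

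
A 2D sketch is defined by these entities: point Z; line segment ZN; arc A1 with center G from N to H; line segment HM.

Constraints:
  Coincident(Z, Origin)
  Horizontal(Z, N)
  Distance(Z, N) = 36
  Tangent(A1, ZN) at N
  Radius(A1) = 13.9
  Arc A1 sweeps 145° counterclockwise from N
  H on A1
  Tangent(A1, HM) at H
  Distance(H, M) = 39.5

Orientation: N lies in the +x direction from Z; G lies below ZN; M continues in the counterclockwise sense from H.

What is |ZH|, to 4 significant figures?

37.75

Z is at the origin; Z and N share the same y with |ZN| = 36.0 and N on the +x side, so N = (36.00, 0.000). Since A1 is tangent to ZN there, GN ⟂ ZN, so G = N + (0, -13.9) = (36.00, -13.90). On A1, N sits at bearing 90° from G; a 145° counterclockwise sweep puts H at bearing 235°, so H = G + 13.9·(cos 235°, sin 235°) = (28.03, -25.29). Then |ZH| = |H − Z| = 37.75.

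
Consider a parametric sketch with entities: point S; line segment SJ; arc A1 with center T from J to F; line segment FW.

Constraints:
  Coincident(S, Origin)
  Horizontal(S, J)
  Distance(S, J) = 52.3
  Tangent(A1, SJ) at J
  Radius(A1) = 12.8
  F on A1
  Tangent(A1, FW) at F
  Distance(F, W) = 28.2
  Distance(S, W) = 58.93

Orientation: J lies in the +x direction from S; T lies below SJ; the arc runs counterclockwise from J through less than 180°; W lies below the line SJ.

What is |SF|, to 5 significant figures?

41.838

S is at the origin; SJ is horizontal with |SJ| = 52.3 and J on the +x side, so J = (52.300, 0.0000). A1 meets SJ tangentially, so TJ is at right angles to SJ, so T = J + (0, -12.8) = (52.300, -12.800). Since TF ⟂ FW (tangency), |TW| = √(12.8² + 28.2²) = 30.969 regardless of where F sits on A1. So W lies on both circle(S, 58.93) and circle(T, 30.969); the below-SJ intersection is W = (41.510, -41.829). F is the foot of the tangent from W: F = (39.532, -13.698).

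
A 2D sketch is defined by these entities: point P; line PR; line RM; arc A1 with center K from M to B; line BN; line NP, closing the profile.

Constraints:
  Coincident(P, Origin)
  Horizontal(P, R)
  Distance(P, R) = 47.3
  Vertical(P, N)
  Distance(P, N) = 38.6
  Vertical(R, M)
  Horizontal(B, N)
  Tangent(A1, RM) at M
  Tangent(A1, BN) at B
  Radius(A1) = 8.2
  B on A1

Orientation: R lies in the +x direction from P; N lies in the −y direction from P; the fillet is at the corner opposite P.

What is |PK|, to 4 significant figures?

49.53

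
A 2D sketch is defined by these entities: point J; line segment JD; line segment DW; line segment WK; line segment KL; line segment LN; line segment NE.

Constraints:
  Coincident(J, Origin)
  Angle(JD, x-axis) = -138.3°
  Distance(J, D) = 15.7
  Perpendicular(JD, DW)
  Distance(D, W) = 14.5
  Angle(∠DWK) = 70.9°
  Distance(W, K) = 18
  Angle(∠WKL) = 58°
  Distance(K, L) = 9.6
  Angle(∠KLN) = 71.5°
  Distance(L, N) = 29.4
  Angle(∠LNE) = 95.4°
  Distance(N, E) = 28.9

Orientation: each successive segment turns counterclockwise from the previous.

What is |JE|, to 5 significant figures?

43.783

J is at the origin; JD runs at -138.3° with length 15.7, so D = (-11.722, -10.444). JD is perpendicular to DW, so DW runs at -48.300°; with |DW| = 14.5, W = (-2.0764, -21.270). ∠DWK = 70.9° gives WK at 60.800° from the x-axis; with |WK| = 18.0, K = (6.7051, -5.5578). ∠WKL = 58.0° gives KL at -177.20° from the x-axis; with |KL| = 9.6, L = (-2.8834, -6.0267). ∠KLN = 71.5° gives LN at -68.700° from the x-axis; with |LN| = 29.4, N = (7.7961, -33.418). ∠LNE = 95.4° gives NE at 15.900° from the x-axis; with |NE| = 28.9, E = (35.590, -25.501). Then |JE| = |E − J| = 43.783.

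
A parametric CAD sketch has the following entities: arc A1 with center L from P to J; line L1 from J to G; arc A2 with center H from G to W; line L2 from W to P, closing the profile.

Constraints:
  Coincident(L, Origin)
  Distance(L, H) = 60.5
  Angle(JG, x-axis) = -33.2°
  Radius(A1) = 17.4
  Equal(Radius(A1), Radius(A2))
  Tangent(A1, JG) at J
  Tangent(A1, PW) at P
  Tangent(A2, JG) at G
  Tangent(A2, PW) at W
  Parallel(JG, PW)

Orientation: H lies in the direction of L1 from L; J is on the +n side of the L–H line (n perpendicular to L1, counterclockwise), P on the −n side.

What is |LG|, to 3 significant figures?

63.0

The slot axis is L1's direction at -33.2°, so u = (cos -33.2°, sin -33.2°) = (0.837, -0.548) and n = (−sin -33.2°, cos -33.2°) = (0.548, 0.837). L is at the origin and H lies 60.5 along u from L, so H = 60.5·u = (50.6, -33.1). Tangency of A1 to both parallel lines with radius 17.4 puts J and P at L ± 17.4·n: J = (9.53, 14.6), P = (-9.53, -14.6). Equal radii place G and W the same way about H: G = H + 17.4·n = (60.2, -18.6), W = H − 17.4·n = (41.1, -47.7). Then |LG| = |G − L| = 63.0.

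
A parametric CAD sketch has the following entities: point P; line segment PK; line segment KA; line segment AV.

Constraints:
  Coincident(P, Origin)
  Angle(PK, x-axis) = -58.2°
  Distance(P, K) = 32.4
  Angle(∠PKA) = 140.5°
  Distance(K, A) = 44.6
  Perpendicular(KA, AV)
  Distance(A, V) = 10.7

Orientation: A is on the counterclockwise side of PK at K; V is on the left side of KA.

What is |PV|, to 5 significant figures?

70.302

P is at the origin; PK runs at -58.2° with length 32.4, so K = 32.4·(cos -58.2°, sin -58.2°) = (17.073, -27.537). ∠PKA = 140.5°, so KA runs at -58.2° + (180° − 140.5°) = -18.700° from the x-axis; with |KA| = 44.6, A = K + 44.6·(cos -18.700°, sin -18.700°) = (59.319, -41.836). KA ⟂ AV; with |AV| = 10.7 on the left of KA, V = A + 10.7·(0.32061, 0.94721) = (62.750, -31.701). Then |PV| = |V − P| = 70.302.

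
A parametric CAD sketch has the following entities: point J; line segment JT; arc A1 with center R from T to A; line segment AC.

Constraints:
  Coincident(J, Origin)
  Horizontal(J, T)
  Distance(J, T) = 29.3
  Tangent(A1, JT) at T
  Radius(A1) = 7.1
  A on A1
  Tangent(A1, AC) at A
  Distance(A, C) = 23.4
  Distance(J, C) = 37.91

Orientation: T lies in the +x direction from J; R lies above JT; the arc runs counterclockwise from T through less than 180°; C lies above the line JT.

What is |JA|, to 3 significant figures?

36.9

J is at the origin; JT is horizontal with |JT| = 29.3 and T on the +x side, so T = (29.3, 0.00). Tangency of A1 to JT means the radius RT is perpendicular to JT, so R = T + (0, 7.1) = (29.3, 7.10). Since RA ⟂ AC (tangency), |RC| = √(7.1² + 23.4²) = 24.5 regardless of where A sits on A1. So C lies on both circle(J, 37.91) and circle(R, 24.5); the above-JT intersection is C = (22.4, 30.6). A is the foot of the tangent from C: A = (35.2, 11.0).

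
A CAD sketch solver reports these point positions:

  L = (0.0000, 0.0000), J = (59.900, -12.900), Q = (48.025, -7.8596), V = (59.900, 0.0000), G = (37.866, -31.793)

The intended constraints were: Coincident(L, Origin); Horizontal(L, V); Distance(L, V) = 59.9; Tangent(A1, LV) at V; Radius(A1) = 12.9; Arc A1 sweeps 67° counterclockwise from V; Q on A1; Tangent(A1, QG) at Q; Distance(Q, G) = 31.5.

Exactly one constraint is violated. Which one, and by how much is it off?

Distance(Q, G) = 31.5 — off by 5.50.

L = (0.00, 0.00) ✓; L.y = 0.00, V.y = 0.00 ✓; |LV| = 59.90 ✓; ∠(JV, VL) = 90.00° ✓; |JV| = 12.90 ✓; bearing(J→Q) − bearing(J→V) = 67.00° ✓; |JQ| = 12.90 ✓; ∠(JQ, QG) = 90.00° ✓; |QG| = 26.00 ✗.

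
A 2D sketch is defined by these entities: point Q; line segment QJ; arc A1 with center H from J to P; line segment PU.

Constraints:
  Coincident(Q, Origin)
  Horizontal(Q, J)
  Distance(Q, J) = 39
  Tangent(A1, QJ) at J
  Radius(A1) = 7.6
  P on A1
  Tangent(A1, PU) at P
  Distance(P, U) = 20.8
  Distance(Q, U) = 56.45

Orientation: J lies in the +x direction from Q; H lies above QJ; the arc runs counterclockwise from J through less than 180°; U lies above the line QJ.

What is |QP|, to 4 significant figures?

46.97

Checks: |HP| = 7.600 ✓; ∠(HP, PU) = 90.00° ✓; |PU| = 20.80 ✓; |QU| = 56.45 ✓.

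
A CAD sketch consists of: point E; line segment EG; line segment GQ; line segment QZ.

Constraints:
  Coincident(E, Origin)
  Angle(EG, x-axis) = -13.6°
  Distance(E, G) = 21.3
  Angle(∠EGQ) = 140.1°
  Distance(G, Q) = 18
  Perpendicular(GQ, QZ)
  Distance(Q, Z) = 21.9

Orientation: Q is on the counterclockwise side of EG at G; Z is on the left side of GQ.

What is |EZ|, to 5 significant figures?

35.315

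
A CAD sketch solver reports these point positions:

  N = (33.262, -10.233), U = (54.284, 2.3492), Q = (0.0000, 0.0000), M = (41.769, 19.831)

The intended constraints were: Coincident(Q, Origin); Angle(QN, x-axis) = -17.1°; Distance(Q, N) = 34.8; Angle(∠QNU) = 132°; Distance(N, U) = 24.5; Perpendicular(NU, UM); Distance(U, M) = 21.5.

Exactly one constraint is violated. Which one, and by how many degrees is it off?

Perpendicular(NU, UM) — off by 4.70°.

Q = (0.00, 0.00) ✓; QN at -17.10° ✓; |QN| = 34.80 ✓; ∠QNU = 132.0° ✓; |NU| = 24.50 ✓; ∠(NU, UM) = 94.70° ✗; |UM| = 21.50 ✓.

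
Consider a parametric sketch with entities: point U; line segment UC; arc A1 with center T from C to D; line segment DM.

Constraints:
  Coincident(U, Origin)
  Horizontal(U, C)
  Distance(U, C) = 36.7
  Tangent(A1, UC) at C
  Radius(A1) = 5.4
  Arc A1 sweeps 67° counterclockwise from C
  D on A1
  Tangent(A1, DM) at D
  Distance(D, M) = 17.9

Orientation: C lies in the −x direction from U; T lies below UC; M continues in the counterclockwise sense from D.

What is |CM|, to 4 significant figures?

23.11

On A1, C sits at bearing 90° from T; a 67° counterclockwise sweep puts D at bearing 157°, so D = T + 5.4·(cos 157°, sin 157°) = (-41.67, -3.290). Since A1 is tangent to DM there, TD ⟂ DM, so DM runs along (−sin 157°, cos 157°); with |DM| = 17.9, M = (-48.66, -19.77). Then |CM| = |M − C| = 23.11.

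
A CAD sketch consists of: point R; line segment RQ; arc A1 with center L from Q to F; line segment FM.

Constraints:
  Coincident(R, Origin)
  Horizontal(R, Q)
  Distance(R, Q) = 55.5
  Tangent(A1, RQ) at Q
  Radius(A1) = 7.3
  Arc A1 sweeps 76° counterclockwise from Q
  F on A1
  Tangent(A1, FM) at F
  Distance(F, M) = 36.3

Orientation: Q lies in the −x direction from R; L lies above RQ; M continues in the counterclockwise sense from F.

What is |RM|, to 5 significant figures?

56.850

R is at the origin; RQ is horizontal with |RQ| = 55.5 and Q on the −x side, so Q = (-55.500, 0.0000). A1 meets RQ tangentially, so LQ is at right angles to RQ, so L = Q + (0, 7.3) = (-55.500, 7.3000). On A1, Q sits at bearing -90° from L; a 76° counterclockwise sweep puts F at bearing -14°, so F = L + 7.3·(cos -14°, sin -14°) = (-48.417, 5.5340). Since A1 is tangent to FM there, LF ⟂ FM, so FM runs along (−sin -14°, cos -14°); with |FM| = 36.3, M = (-39.635, 40.756). Then |RM| = |M − R| = 56.850.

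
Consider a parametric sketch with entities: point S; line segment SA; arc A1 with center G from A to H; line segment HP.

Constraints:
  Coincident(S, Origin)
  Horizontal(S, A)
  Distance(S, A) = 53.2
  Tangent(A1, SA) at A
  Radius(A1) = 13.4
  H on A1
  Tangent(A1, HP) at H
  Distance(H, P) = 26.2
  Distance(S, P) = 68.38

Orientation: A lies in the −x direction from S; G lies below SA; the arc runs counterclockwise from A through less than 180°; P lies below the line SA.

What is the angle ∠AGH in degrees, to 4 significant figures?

116.9°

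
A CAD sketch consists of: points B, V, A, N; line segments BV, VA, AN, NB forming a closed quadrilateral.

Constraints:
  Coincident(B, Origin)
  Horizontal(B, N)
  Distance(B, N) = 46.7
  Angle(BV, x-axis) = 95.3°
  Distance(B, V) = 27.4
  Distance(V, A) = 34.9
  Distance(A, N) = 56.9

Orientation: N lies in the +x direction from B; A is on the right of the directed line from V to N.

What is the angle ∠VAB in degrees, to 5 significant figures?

42.991°

Checks: BV at 95.30° ✓; |VA| = 34.90 ✓; |AN| = 56.90 ✓.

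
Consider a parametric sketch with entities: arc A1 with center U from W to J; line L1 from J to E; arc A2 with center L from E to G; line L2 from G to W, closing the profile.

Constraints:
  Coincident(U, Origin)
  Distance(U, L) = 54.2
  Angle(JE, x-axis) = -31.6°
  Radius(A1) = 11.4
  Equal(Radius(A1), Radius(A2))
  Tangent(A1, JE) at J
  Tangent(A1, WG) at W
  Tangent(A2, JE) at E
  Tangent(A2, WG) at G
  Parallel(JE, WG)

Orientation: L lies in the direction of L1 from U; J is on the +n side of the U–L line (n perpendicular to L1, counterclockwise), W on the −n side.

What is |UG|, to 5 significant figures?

55.386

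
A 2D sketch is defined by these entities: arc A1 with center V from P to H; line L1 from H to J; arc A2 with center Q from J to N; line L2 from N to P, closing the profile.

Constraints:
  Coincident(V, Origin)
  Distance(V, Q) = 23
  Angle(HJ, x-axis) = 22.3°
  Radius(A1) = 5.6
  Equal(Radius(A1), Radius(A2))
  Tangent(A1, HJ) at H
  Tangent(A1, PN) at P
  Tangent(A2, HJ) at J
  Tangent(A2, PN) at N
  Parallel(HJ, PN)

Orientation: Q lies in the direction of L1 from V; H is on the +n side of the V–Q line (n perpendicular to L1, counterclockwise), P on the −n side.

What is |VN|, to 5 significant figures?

23.672

The slot axis is L1's direction at 22.3°, so u = (cos 22.3°, sin 22.3°) = (0.92521, 0.37946) and n = (−sin 22.3°, cos 22.3°) = (-0.37946, 0.92521). V is at the origin and Q lies 23.0 along u from V, so Q = 23.0·u = (21.280, 8.7275). Tangency of A1 to both parallel lines with radius 5.6 puts H and P at V ± 5.6·n: H = (-2.1250, 5.1812), P = (2.1250, -5.1812). Equal radii place J and N the same way about Q: J = Q + 5.6·n = (19.155, 13.909), N = Q − 5.6·n = (23.405, 3.5463). Then |VN| = |N − V| = 23.672.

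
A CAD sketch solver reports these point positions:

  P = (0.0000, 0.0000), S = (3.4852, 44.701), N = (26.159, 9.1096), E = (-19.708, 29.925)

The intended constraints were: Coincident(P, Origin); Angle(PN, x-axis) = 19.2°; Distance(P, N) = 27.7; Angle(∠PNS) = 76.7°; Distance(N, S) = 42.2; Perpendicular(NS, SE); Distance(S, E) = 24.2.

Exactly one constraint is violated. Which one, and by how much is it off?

Distance(S, E) = 24.2 — off by 3.30.

P = (0.00, 0.00) ✓; PN at 19.20° ✓; |PN| = 27.70 ✓; ∠PNS = 76.70° ✓; |NS| = 42.20 ✓; ∠(NS, SE) = 90.00° ✓; |SE| = 27.50 ✗.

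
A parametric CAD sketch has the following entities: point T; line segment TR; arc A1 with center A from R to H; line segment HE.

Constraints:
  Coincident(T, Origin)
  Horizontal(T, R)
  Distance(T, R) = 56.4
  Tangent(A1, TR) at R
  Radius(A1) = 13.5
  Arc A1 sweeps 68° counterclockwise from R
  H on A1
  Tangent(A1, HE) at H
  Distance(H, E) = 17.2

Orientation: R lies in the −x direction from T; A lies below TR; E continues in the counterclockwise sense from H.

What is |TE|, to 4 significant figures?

79.21

T is at the origin; TR is horizontal with |TR| = 56.4 and R on the −x side, so R = (-56.40, 0.000). The tangent condition forces AR to be normal to TR, so A = R + (0, -13.5) = (-56.40, -13.50). On A1, R sits at bearing 90° from A; a 68° counterclockwise sweep puts H at bearing 158°, so H = A + 13.5·(cos 158°, sin 158°) = (-68.92, -8.443). Since A1 is tangent to HE there, AH ⟂ HE, so HE runs along (−sin 158°, cos 158°); with |HE| = 17.2, E = (-75.36, -24.39). Then |TE| = |E − T| = 79.21.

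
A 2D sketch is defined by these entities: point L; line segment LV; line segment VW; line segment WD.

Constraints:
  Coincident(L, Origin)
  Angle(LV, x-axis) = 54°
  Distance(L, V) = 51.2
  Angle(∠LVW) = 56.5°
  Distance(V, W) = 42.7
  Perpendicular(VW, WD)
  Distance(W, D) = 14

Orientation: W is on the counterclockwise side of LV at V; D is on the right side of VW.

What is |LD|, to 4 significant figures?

58.51

L is at the origin; LV runs at 54.0° with length 51.2, so V = 51.2·(cos 54.0°, sin 54.0°) = (30.09, 41.42). ∠LVW = 56.5°, so VW runs at 54.0° + (180° − 56.5°) = 177.5° from the x-axis; with |VW| = 42.7, W = V + 42.7·(cos 177.5°, sin 177.5°) = (-12.56, 43.28). VW is perpendicular to WD; with |WD| = 14.0 on the right of VW, D = W + 14.0·(0.04362, 0.9990) = (-11.95, 57.27). Then |LD| = |D − L| = 58.51.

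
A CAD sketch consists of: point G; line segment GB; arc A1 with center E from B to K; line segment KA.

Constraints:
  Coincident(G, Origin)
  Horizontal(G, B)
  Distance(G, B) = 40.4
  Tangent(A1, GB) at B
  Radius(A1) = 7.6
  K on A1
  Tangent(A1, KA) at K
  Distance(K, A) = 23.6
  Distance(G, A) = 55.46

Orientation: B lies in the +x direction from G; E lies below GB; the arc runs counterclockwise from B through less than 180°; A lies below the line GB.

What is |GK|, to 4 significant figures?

35.63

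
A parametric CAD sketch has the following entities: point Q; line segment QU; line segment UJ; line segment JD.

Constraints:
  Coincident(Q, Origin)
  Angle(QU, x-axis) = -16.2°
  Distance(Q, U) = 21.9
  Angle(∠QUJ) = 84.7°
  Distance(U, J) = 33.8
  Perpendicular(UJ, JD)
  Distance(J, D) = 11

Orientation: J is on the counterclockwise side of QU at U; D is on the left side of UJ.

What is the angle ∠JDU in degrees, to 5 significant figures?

71.973°

Q is at the origin; QU runs at -16.2° with length 21.9, so U = 21.9·(cos -16.2°, sin -16.2°) = (21.030, -6.1099). ∠QUJ = 84.7°, so UJ runs at -16.2° + (180° − 84.7°) = 79.100° from the x-axis; with |UJ| = 33.8, J = U + 33.8·(cos 79.100°, sin 79.100°) = (27.422, 27.080). UJ ⟂ JD; with |JD| = 11.0 on the left of UJ, D = J + 11.0·(-0.98196, 0.18910) = (16.620, 29.160). Then cos ∠JDU = DJ·DU / (|DJ||DU|), giving 71.973°.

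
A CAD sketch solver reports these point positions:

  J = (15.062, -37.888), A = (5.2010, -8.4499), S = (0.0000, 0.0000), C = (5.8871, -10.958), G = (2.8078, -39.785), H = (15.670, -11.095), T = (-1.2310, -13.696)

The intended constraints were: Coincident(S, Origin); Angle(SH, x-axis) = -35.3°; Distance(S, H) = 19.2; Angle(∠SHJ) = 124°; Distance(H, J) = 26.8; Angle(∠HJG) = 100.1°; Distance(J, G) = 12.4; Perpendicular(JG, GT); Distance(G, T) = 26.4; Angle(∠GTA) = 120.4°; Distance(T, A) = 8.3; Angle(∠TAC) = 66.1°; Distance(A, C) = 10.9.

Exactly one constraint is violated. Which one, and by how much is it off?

Distance(A, C) = 10.9 — off by 8.30.

S = (0.00, 0.00) ✓; SH at -35.30° ✓; |SH| = 19.20 ✓; ∠SHJ = 124.0° ✓; |HJ| = 26.80 ✓; ∠HJG = 100.1° ✓; |JG| = 12.40 ✓; ∠(JG, GT) = 90.00° ✓; |GT| = 26.40 ✓; ∠GTA = 120.4° ✓; |TA| = 8.300 ✓; ∠TAC = 66.10° ✓; |AC| = 2.600 ✗.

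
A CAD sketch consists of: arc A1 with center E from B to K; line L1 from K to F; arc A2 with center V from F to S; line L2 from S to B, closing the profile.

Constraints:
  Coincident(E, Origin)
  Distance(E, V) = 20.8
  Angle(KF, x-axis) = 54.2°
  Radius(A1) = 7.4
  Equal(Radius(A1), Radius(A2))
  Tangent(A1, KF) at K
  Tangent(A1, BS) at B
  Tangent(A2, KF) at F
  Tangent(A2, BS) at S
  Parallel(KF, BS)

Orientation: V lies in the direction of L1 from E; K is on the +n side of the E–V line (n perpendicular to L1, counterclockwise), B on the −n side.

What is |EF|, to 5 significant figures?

22.077

Tangency of A1 to both parallel lines with radius 7.4 puts K and B at E ± 7.4·n: K = (-6.0019, 4.3287), B = (6.0019, -4.3287). Equal radii place F and S the same way about V: F = V + 7.4·n = (6.1652, 21.199), S = V − 7.4·n = (18.169, 12.541). Then |EF| = |F − E| = 22.077.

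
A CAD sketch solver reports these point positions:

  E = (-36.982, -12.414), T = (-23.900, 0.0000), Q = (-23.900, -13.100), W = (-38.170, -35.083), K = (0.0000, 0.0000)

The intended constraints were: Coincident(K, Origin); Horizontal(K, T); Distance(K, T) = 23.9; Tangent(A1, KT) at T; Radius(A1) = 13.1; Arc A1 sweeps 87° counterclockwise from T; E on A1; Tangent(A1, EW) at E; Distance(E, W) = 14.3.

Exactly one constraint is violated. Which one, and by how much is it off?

Distance(E, W) = 14.3 — off by 8.40.

K = (0.00, 0.00) ✓; K.y = 0.00, T.y = 0.00 ✓; |KT| = 23.90 ✓; ∠(QT, TK) = 90.00° ✓; |QT| = 13.10 ✓; bearing(Q→E) − bearing(Q→T) = 87.00° ✓; |QE| = 13.10 ✓; ∠(QE, EW) = 90.00° ✓; |EW| = 22.70 ✗.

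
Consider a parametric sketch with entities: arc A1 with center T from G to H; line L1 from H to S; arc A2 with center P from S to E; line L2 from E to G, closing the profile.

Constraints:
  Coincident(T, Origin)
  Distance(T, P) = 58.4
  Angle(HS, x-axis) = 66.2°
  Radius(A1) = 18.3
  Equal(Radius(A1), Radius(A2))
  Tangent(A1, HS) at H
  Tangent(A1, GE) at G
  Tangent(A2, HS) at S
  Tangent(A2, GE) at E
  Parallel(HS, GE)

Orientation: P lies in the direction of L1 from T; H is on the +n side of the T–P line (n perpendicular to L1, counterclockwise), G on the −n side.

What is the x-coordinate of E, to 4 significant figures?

40.31

Tangency of A1 to both parallel lines with radius 18.3 puts H and G at T ± 18.3·n: H = (-16.74, 7.385), G = (16.74, -7.385). Equal radii place S and E the same way about P: S = P + 18.3·n = (6.823, 60.82), E = P − 18.3·n = (40.31, 46.05). So E.x = 40.31.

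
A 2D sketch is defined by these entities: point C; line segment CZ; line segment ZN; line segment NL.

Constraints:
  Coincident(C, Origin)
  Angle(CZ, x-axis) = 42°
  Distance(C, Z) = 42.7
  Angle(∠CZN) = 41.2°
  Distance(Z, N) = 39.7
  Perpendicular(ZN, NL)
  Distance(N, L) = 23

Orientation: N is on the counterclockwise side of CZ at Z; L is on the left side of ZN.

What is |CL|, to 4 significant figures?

9.144

C is at the origin; CZ runs at 42.0° with length 42.7, so Z = 42.7·(cos 42.0°, sin 42.0°) = (31.73, 28.57). ∠CZN = 41.2°, so ZN runs at 42.0° + (180° − 41.2°) = 180.8° from the x-axis; with |ZN| = 39.7, N = Z + 39.7·(cos 180.8°, sin 180.8°) = (-7.964, 28.02). ZN ⟂ NL; with |NL| = 23.0 on the left of ZN, L = N + 23.0·(0.01396, -0.9999) = (-7.643, 5.020). Then |CL| = |L − C| = 9.144.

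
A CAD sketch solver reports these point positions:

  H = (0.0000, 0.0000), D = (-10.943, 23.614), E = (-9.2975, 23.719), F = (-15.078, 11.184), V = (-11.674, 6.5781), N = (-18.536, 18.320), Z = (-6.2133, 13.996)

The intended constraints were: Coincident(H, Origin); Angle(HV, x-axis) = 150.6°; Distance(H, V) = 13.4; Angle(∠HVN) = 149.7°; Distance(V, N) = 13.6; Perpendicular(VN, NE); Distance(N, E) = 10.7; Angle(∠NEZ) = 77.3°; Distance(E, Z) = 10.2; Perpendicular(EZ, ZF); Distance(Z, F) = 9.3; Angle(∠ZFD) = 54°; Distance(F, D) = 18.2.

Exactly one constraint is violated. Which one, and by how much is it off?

Distance(F, D) = 18.2 — off by 5.10.

H = (0.00, 0.00) ✓; HV at 150.6° ✓; |HV| = 13.40 ✓; ∠HVN = 149.7° ✓; |VN| = 13.60 ✓; ∠(VN, NE) = 90.00° ✓; |NE| = 10.70 ✓; ∠NEZ = 77.30° ✓; |EZ| = 10.20 ✓; ∠(EZ, ZF) = 90.00° ✓; |ZF| = 9.300 ✓; ∠ZFD = 54.00° ✓; |FD| = 13.10 ✗.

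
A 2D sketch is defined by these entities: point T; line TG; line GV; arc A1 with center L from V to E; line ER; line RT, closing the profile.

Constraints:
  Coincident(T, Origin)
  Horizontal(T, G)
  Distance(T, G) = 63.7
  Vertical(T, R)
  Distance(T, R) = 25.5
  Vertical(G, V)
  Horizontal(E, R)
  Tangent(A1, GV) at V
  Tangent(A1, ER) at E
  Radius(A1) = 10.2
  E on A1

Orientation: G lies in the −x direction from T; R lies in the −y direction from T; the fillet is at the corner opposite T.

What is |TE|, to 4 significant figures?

59.27

The virtual corner opposite T is at (-63.70, -25.50). A1 meets GV tangentially, so LV is at right angles to GV and the tangent condition forces LE to be normal to ER, with radius 10.2, so the center L sits 10.2 in from both sides at L = (-53.50, -15.30). That places the tangent points at V = (-63.70, -15.30) on GV and E = (-53.50, -25.50) on ER. Then |TE| = |E − T| = 59.27.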